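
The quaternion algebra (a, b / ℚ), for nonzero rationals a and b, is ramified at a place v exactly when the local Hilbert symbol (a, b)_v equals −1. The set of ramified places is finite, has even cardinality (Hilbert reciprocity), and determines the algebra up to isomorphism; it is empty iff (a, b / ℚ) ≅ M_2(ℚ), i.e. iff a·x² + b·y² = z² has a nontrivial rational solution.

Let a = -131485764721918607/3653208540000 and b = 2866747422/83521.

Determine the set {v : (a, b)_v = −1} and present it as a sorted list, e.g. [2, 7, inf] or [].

(a, b) ≡ (-858, 462) mod (ℚ^×)²; places V = {2, 3, 5, 7, 11, 13, 17, 37, 47, 53, ∞}.
(a,b)_3: α=-7, u≡2; β=1, v≡1 (mod 3); (2|3)=-1, (1|3)=+1; sign (−1)^1·-1^1·+1^-7 = +1.
(a,b)_13: α=1, u≡9; β=0, v≡5 (mod 13); (9|13)=+1, (5|13)=-1; sign (−1)^0·+1^0·-1^1 = -1.
(a,b)_7: α=2, u≡3; β=1, v≡6 (mod 7); (3|7)=-1, (6|7)=-1; sign (−1)^0·-1^1·-1^2 = -1.
(a,b)_∞: sgn(-858)=−, sgn(462)=+, so +1.
(a,b)_37: α=2, u≡12; β=0, v≡31 (mod 37); (12|37)=+1, (31|37)=-1; sign (−1)^0·+1^0·-1^2 = +1.
(a,b)_2: α=-5, β=1; u≡3, v≡7 (mod 8); ε(u)ε(v)=1·1, αω(v)=-5·0, βω(u)=1·1; sum ≡ 0  ⇒  +1.
(a,b)_53: α=2, u≡24; β=2, v≡9 (mod 53); (24|53)=+1, (9|53)=+1; sign (−1)^0·+1^2·+1^2 = +1.
(a,b)_11: α=1, u≡10; β=1, v≡3 (mod 11); (10|11)=-1, (3|11)=+1; sign (−1)^1·-1^1·+1^1 = +1.
(a,b)_5: α=-4, u≡2; β=0, v≡2 (mod 5); (2|5)=-1, (2|5)=-1; sign (−1)^0·-1^0·-1^-4 = +1.
(a,b)_17: α=-4, u≡15; β=-4, v≡5 (mod 17); (15|17)=+1, (5|17)=-1; sign (−1)^0·+1^-4·-1^-4 = +1.
(a,b)_47: α=4, u≡43; β=2, v≡44 (mod 47); (43|47)=-1, (44|47)=-1; sign (−1)^0·-1^2·-1^4 = +1.
Ram(-858, 462) = {7, 13}; no ℚ_7-point on the conic.

[7, 13]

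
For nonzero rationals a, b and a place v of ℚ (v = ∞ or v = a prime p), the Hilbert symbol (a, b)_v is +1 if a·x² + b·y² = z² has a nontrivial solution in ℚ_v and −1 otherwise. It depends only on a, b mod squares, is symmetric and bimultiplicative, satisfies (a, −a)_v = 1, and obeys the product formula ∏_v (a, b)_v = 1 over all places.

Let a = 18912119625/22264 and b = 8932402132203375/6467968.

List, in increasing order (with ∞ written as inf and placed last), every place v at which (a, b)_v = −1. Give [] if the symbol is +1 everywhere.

[2, 5, 7, 13, 17, 23]

(a, b) ≡ (82110, 8970) mod (ℚ^×)²; places V = {2, 3, 5, 7, 11, 13, 17, 23, 31, ∞}.
(a,b)_17: α=1, u≡2; β=2, v≡12 (mod 17); (2|17)=+1, (12|17)=-1; sign (−1)^0·+1^2·-1^1 = -1.
(a,b)_∞: sgn(82110)=+, sgn(8970)=+, so +1.
(a,b)_23: α=-1, u≡19; β=-1, v≡5 (mod 23); (19|23)=-1, (5|23)=-1; sign (−1)^1·-1^-1·-1^-1 = -1.
(a,b)_7: α=3, u≡5; β=6, v≡3 (mod 7); (5|7)=-1, (3|7)=-1; sign (−1)^0·-1^6·-1^3 = -1.
(a,b)_11: α=-2, u≡10; β=0, v≡1 (mod 11); (10|11)=-1, (1|11)=+1; sign (−1)^0·-1^0·+1^-2 = +1.
(a,b)_13: α=0, u≡6; β=-3, v≡12 (mod 13); (6|13)=-1, (12|13)=+1; sign (−1)^0·-1^-3·+1^0 = -1.
(a,b)_31: α=2, u≡29; β=2, v≡15 (mod 31); (29|31)=-1, (15|31)=-1; sign (−1)^0·-1^2·-1^2 = +1.
(a,b)_2: α=-3, β=-7; u≡7, v≡5 (mod 8); ε(u)ε(v)=1·0, αω(v)=-3·1, βω(u)=-7·0; sum ≡ 1  ⇒  -1.
(a,b)_5: α=3, u≡3; β=3, v≡4 (mod 5); (3|5)=-1, (4|5)=+1; sign (−1)^0·-1^3·+1^3 = -1.
(a,b)_3: α=3, u≡1; β=7, v≡2 (mod 3); (1|3)=+1, (2|3)=-1; sign (−1)^1·+1^7·-1^3 = +1.
(82110, 8970 / ℚ) ramifies at {2, 5, 7, 13, 17, 23}: a division algebra.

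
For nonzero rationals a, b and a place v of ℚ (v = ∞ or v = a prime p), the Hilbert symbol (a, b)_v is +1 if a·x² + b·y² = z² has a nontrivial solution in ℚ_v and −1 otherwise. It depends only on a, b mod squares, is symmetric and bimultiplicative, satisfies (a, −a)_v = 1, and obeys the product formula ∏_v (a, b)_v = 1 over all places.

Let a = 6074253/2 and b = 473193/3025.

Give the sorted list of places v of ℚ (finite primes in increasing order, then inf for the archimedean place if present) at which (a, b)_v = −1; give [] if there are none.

[29, 37]

Mod squares: a ≡ 986, b ≡ 1073. Check v ∈ {∞, 2, 3, 5, 7, 11, 17, 29, 37}.
v=2: v_2(a)=-1, v_2(b)=0; units ≡ 5, 1 (mod 8); ε·ε+αω+βω = 0·0+-1·0+0·1 ≡ 0  ⇒  (a,b)_2 = +1.
v=11: a=11^0·(≡10), b=11^-2·(≡2) mod 11; (10|11)=-1, (2|11)=-1; (−1)^{0·-2·5}·(-1)^-2·(-1)^0 = +1.
v=7: a=7^0·(≡5), b=7^2·(≡4) mod 7; (5|7)=-1, (4|7)=+1; (−1)^{0·2·3}·(-1)^2·(+1)^0 = +1.
v=∞: 986 > 0 and 1073 > 0  ⇒  (a,b)_∞ = +1.
v=29: a=29^1·(≡24), b=29^1·(≡15) mod 29; (24|29)=+1, (15|29)=-1; (−1)^{1·1·14}·(+1)^1·(-1)^1 = -1.
v=5: a=5^0·(≡4), b=5^-2·(≡3) mod 5; (4|5)=+1, (3|5)=-1; (−1)^{0·-2·2}·(+1)^-2·(-1)^0 = +1.
v=37: a=37^2·(≡17), b=37^1·(≡22) mod 37; (17|37)=-1, (22|37)=-1; (−1)^{2·1·18}·(-1)^1·(-1)^2 = -1.
v=3: a=3^2·(≡2), b=3^2·(≡2) mod 3; (2|3)=-1, (2|3)=-1; (−1)^{2·2·1}·(-1)^2·(-1)^2 = +1.
v=17: a=17^1·(≡10), b=17^0·(≡2) mod 17; (10|17)=-1, (2|17)=+1; (−1)^{1·0·8}·(-1)^0·(+1)^1 = +1.
(986, 1073 / ℚ) ramifies at {29, 37}: a division algebra.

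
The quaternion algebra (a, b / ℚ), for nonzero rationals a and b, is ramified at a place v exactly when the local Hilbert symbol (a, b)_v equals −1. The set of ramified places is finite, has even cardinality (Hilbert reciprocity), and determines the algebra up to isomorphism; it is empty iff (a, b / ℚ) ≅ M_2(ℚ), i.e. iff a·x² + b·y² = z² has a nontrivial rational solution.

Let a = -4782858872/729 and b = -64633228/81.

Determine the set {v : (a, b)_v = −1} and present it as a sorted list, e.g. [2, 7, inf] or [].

(a, b) ≡ (-638, -11803) mod (ℚ^×)²; places V = {2, 3, 11, 29, 37, ∞}.
(a,b)_37: α=4, u≡10; β=3, v≡8 (mod 37); (10|37)=+1, (8|37)=-1; sign (−1)^0·+1^3·-1^4 = +1.
(a,b)_2: α=3, β=2; u≡1, v≡5 (mod 8); ε(u)ε(v)=0·0, αω(v)=3·1, βω(u)=2·0; sum ≡ 1  ⇒  -1.
(a,b)_29: α=1, u≡20; β=1, v≡4 (mod 29); (20|29)=+1, (4|29)=+1; sign (−1)^0·+1^1·+1^1 = +1.
(a,b)_3: α=-6, u≡1; β=-4, v≡2 (mod 3); (1|3)=+1, (2|3)=-1; sign (−1)^0·+1^-4·-1^-6 = +1.
(a,b)_11: α=1, u≡10; β=1, v≡3 (mod 11); (10|11)=-1, (3|11)=+1; sign (−1)^1·-1^1·+1^1 = +1.
(a,b)_∞: sgn(-638)=−, sgn(-11803)=−, so -1.
Ram(-638, -11803) = {2, ∞}; no ℚ_2-point on the conic.

[2, inf]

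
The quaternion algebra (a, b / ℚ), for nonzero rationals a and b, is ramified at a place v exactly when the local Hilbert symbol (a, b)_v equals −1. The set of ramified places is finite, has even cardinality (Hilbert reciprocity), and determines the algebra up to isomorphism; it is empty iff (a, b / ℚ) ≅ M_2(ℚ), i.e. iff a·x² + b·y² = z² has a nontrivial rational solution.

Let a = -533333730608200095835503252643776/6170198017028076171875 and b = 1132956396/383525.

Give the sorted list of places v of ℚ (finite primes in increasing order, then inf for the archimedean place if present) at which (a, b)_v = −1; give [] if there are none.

[2, 3, 7, 19]

Mod squares: a ≡ -543837, b ≡ 551. Check v ∈ {∞, 2, 3, 5, 7, 11, 13, 17, 19, 23, 29, 47}.
v=47: a=47^1·(≡31), b=47^0·(≡21) mod 47; (31|47)=-1, (21|47)=+1; (−1)^{1·0·23}·(-1)^0·(+1)^1 = +1.
v=17: a=17^2·(≡14), b=17^0·(≡3) mod 17; (14|17)=-1, (3|17)=-1; (−1)^{2·0·8}·(-1)^0·(-1)^2 = +1.
v=∞: -543837 < 0 and 551 > 0  ⇒  (a,b)_∞ = +1.
v=11: a=11^6·(≡5), b=11^2·(≡1) mod 11; (5|11)=+1, (1|11)=+1; (−1)^{6·2·5}·(+1)^2·(+1)^6 = +1.
v=3: a=3^21·(≡2), b=3^6·(≡2) mod 3; (2|3)=-1, (2|3)=-1; (−1)^{21·6·1}·(-1)^6·(-1)^21 = -1.
v=29: a=29^-3·(≡18), b=29^-1·(≡27) mod 29; (18|29)=-1, (27|29)=-1; (−1)^{-3·-1·14}·(-1)^-1·(-1)^-3 = +1.
v=13: a=13^6·(≡6), b=13^2·(≡8) mod 13; (6|13)=-1, (8|13)=-1; (−1)^{6·2·6}·(-1)^2·(-1)^6 = +1.
v=2: v_2(a)=6, v_2(b)=2; units ≡ 3, 7 (mod 8); ε·ε+αω+βω = 1·1+6·0+2·1 ≡ 1  ⇒  (a,b)_2 = -1.
v=5: a=5^-12·(≡2), b=5^-2·(≡1) mod 5; (2|5)=-1, (1|5)=+1; (−1)^{-12·-2·2}·(-1)^-2·(+1)^-12 = +1.
v=23: a=23^-6·(≡11), b=23^-2·(≡11) mod 23; (11|23)=-1, (11|23)=-1; (−1)^{-6·-2·11}·(-1)^-2·(-1)^-6 = +1.
v=19: a=19^3·(≡3), b=19^1·(≡14) mod 19; (3|19)=-1, (14|19)=-1; (−1)^{3·1·9}·(-1)^1·(-1)^3 = -1.
v=7: a=7^-1·(≡4), b=7^0·(≡6) mod 7; (4|7)=+1, (6|7)=-1; (−1)^{-1·0·3}·(+1)^0·(-1)^-1 = -1.
|Ram(-543837, 551)| = 4, even; anisotropic at {2, 3, 7, 19}.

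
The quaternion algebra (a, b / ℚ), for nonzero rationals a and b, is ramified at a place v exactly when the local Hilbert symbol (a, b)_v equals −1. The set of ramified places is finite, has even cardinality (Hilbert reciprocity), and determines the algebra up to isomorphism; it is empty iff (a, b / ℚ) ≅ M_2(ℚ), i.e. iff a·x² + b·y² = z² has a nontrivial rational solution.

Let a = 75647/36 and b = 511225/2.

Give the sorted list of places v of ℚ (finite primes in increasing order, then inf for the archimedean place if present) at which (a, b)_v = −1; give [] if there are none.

Mod squares: a ≡ 143, b ≡ 2. Check v ∈ {∞, 2, 3, 5, 11, 13, 23}.
v=23: a=23^2·(≡11), b=23^0·(≡2) mod 23; (11|23)=-1, (2|23)=+1; (−1)^{2·0·11}·(-1)^0·(+1)^2 = +1.
v=∞: 143 > 0 and 2 > 0  ⇒  (a,b)_∞ = +1.
v=5: a=5^0·(≡2), b=5^2·(≡2) mod 5; (2|5)=-1, (2|5)=-1; (−1)^{0·2·2}·(-1)^2·(-1)^0 = +1.
v=11: a=11^1·(≡8), b=11^2·(≡6) mod 11; (8|11)=-1, (6|11)=-1; (−1)^{1·2·5}·(-1)^2·(-1)^1 = -1.
v=13: a=13^1·(≡6), b=13^2·(≡11) mod 13; (6|13)=-1, (11|13)=-1; (−1)^{1·2·6}·(-1)^2·(-1)^1 = -1.
v=3: a=3^-2·(≡2), b=3^0·(≡2) mod 3; (2|3)=-1, (2|3)=-1; (−1)^{-2·0·1}·(-1)^0·(-1)^-2 = +1.
v=2: v_2(a)=-2, v_2(b)=-1; units ≡ 7, 1 (mod 8); ε·ε+αω+βω = 1·0+-2·0+-1·0 ≡ 0  ⇒  (a,b)_2 = +1.
(143, 2 / ℚ) ramifies at {11, 13}: a division algebra.

[11, 13]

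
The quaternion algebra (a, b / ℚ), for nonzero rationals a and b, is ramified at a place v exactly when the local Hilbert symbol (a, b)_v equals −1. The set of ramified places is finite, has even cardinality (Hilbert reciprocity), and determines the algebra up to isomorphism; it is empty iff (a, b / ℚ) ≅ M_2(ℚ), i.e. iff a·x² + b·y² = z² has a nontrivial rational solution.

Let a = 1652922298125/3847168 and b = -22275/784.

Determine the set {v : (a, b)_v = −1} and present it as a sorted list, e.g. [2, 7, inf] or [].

[13, 29]

Mod squares: a ≡ 962481, b ≡ -11. Check v ∈ {∞, 2, 3, 5, 7, 11, 13, 17, 23, 29, 37}.
v=2: v_2(a)=-10, v_2(b)=-4; units ≡ 1, 5 (mod 8); ε·ε+αω+βω = 0·0+-10·1+-4·0 ≡ 0  ⇒  (a,b)_2 = +1.
v=11: a=11^0·(≡9), b=11^1·(≡7) mod 11; (9|11)=+1, (7|11)=-1; (−1)^{0·1·5}·(+1)^1·(-1)^0 = +1.
v=17: a=17^-2·(≡2), b=17^0·(≡6) mod 17; (2|17)=+1, (6|17)=-1; (−1)^{-2·0·8}·(+1)^0·(-1)^-2 = +1.
v=5: a=5^4·(≡4), b=5^2·(≡1) mod 5; (4|5)=+1, (1|5)=+1; (−1)^{4·2·2}·(+1)^2·(+1)^4 = +1.
v=7: a=7^2·(≡1), b=7^-2·(≡3) mod 7; (1|7)=+1, (3|7)=-1; (−1)^{2·-2·3}·(+1)^-2·(-1)^2 = +1.
v=13: a=13^-1·(≡5), b=13^0·(≡5) mod 13; (5|13)=-1, (5|13)=-1; (−1)^{-1·0·6}·(-1)^0·(-1)^-1 = -1.
v=∞: 962481 > 0 and -11 < 0  ⇒  (a,b)_∞ = +1.
v=3: a=3^7·(≡1), b=3^4·(≡1) mod 3; (1|3)=+1, (1|3)=+1; (−1)^{7·4·1}·(+1)^4·(+1)^7 = +1.
v=29: a=29^1·(≡25), b=29^0·(≡26) mod 29; (25|29)=+1, (26|29)=-1; (−1)^{1·0·14}·(+1)^0·(-1)^1 = -1.
v=23: a=23^1·(≡21), b=23^0·(≡6) mod 23; (21|23)=-1, (6|23)=+1; (−1)^{1·0·11}·(-1)^0·(+1)^1 = +1.
v=37: a=37^1·(≡23), b=37^0·(≡21) mod 37; (23|37)=-1, (21|37)=+1; (−1)^{1·0·18}·(-1)^0·(+1)^1 = +1.
|Ram(962481, -11)| = 2, even; anisotropic at {13, 29}.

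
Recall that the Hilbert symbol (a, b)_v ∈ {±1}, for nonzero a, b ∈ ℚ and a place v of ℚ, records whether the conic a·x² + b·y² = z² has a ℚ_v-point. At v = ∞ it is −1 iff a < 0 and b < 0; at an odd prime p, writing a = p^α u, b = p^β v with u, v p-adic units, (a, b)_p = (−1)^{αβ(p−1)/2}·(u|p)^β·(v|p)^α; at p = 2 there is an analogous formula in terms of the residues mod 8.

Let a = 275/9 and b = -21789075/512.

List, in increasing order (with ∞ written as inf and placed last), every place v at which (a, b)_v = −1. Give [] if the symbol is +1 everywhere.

(a, b) ≡ (11, -6) mod (ℚ^×)²; places V = {2, 3, 5, 7, 11, ∞}.
(a,b)_7: α=0, u≡1; β=4, v≡4 (mod 7); (1|7)=+1, (4|7)=+1; sign (−1)^0·+1^4·+1^0 = +1.
(a,b)_11: α=1, u≡4; β=2, v≡1 (mod 11); (4|11)=+1, (1|11)=+1; sign (−1)^0·+1^2·+1^1 = +1.
(a,b)_5: α=2, u≡4; β=2, v≡1 (mod 5); (4|5)=+1, (1|5)=+1; sign (−1)^0·+1^2·+1^2 = +1.
(a,b)_3: α=-2, u≡2; β=1, v≡1 (mod 3); (2|3)=-1, (1|3)=+1; sign (−1)^0·-1^1·+1^-2 = -1.
(a,b)_2: α=0, β=-9; u≡3, v≡5 (mod 8); ε(u)ε(v)=1·0, αω(v)=0·1, βω(u)=-9·1; sum ≡ 1  ⇒  -1.
(a,b)_∞: sgn(11)=+, sgn(-6)=−, so +1.
|Ram(11, -6)| = 2, even; anisotropic at {2, 3}.

[2, 3]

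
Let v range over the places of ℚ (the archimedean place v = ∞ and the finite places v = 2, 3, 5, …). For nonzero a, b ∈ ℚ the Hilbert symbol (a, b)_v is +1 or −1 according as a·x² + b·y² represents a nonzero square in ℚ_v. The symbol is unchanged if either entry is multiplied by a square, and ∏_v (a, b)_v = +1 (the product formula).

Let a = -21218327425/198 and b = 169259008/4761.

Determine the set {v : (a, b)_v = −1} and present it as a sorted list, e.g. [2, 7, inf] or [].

(a, b) ≡ (-19429894, 43) mod (ℚ^×)²; places V = {2, 3, 5, 11, 19, 23, 31, 43, 47, ∞}.
(a,b)_11: α=-1, u≡5; β=0, v≡8 (mod 11); (5|11)=+1, (8|11)=-1; sign (−1)^0·+1^0·-1^-1 = -1.
(a,b)_47: α=1, u≡26; β=0, v≡5 (mod 47); (26|47)=-1, (5|47)=-1; sign (−1)^0·-1^0·-1^1 = -1.
(a,b)_19: α=1, u≡16; β=0, v≡17 (mod 19); (16|19)=+1, (17|19)=+1; sign (−1)^0·+1^0·+1^1 = +1.
(a,b)_∞: sgn(-19429894)=−, sgn(43)=+, so +1.
(a,b)_43: α=1, u≡3; β=1, v≡40 (mod 43); (3|43)=-1, (40|43)=+1; sign (−1)^1·-1^1·+1^1 = +1.
(a,b)_5: α=2, u≡1; β=0, v≡3 (mod 5); (1|5)=+1, (3|5)=-1; sign (−1)^0·+1^0·-1^2 = +1.
(a,b)_3: α=-2, u≡2; β=-2, v≡1 (mod 3); (2|3)=-1, (1|3)=+1; sign (−1)^0·-1^-2·+1^-2 = +1.
(a,b)_31: α=2, u≡9; β=2, v≡13 (mod 31); (9|31)=+1, (13|31)=-1; sign (−1)^0·+1^2·-1^2 = +1.
(a,b)_2: α=-1, β=12; u≡5, v≡3 (mod 8); ε(u)ε(v)=0·1, αω(v)=-1·1, βω(u)=12·1; sum ≡ 1  ⇒  -1.
(a,b)_23: α=1, u≡2; β=-2, v≡11 (mod 23); (2|23)=+1, (11|23)=-1; sign (−1)^0·+1^-2·-1^1 = -1.
(-19429894, 43 / ℚ) ramifies at {2, 11, 23, 47}: a division algebra.

[2, 11, 23, 47]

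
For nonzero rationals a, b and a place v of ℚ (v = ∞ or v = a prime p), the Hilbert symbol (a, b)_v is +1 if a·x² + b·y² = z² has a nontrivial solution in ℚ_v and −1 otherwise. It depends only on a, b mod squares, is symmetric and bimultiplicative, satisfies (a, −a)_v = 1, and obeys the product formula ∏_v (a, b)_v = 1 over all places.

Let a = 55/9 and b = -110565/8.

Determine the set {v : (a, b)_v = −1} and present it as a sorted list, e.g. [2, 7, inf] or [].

(a, b) ≡ (55, -2730) mod (ℚ^×)²; places V = {2, 3, 5, 7, 11, 13, ∞}.
(a,b)_7: α=0, u≡3; β=1, v≡4 (mod 7); (3|7)=-1, (4|7)=+1; sign (−1)^0·-1^1·+1^0 = -1.
(a,b)_∞: sgn(55)=+, sgn(-2730)=−, so +1.
(a,b)_5: α=1, u≡4; β=1, v≡4 (mod 5); (4|5)=+1, (4|5)=+1; sign (−1)^0·+1^1·+1^1 = +1.
(a,b)_11: α=1, u≡3; β=0, v≡5 (mod 11); (3|11)=+1, (5|11)=+1; sign (−1)^0·+1^0·+1^1 = +1.
(a,b)_3: α=-2, u≡1; β=5, v≡2 (mod 3); (1|3)=+1, (2|3)=-1; sign (−1)^0·+1^5·-1^-2 = +1.
(a,b)_13: α=0, u≡9; β=1, v≡11 (mod 13); (9|13)=+1, (11|13)=-1; sign (−1)^0·+1^1·-1^0 = +1.
(a,b)_2: α=0, β=-3; u≡7, v≡3 (mod 8); ε(u)ε(v)=1·1, αω(v)=0·1, βω(u)=-3·0; sum ≡ 1  ⇒  -1.
|Ram(55, -2730)| = 2, even; anisotropic at {2, 7}.

[2, 7]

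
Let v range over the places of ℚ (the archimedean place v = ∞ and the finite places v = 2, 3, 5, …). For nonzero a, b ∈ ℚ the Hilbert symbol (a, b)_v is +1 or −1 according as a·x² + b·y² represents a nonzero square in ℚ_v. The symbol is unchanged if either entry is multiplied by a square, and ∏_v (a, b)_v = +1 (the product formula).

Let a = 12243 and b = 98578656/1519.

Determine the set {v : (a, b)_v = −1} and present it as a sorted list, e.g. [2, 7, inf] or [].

Mod squares: a ≡ 12243, b ≡ 25234. Check v ∈ {∞, 2, 3, 7, 11, 29, 31, 37, 53}.
v=29: a=29^0·(≡5), b=29^2·(≡13) mod 29; (5|29)=+1, (13|29)=+1; (−1)^{0·2·14}·(+1)^2·(+1)^0 = +1.
v=11: a=11^1·(≡2), b=11^1·(≡7) mod 11; (2|11)=-1, (7|11)=-1; (−1)^{1·1·5}·(-1)^1·(-1)^1 = -1.
v=31: a=31^0·(≡29), b=31^-1·(≡8) mod 31; (29|31)=-1, (8|31)=+1; (−1)^{0·-1·15}·(-1)^-1·(+1)^0 = -1.
v=2: v_2(a)=0, v_2(b)=5; units ≡ 3, 1 (mod 8); ε·ε+αω+βω = 1·0+0·0+5·1 ≡ 1  ⇒  (a,b)_2 = -1.
v=3: a=3^1·(≡1), b=3^2·(≡1) mod 3; (1|3)=+1, (1|3)=+1; (−1)^{1·2·1}·(+1)^2·(+1)^1 = +1.
v=53: a=53^1·(≡19), b=53^0·(≡4) mod 53; (19|53)=-1, (4|53)=+1; (−1)^{1·0·26}·(-1)^0·(+1)^1 = +1.
v=7: a=7^1·(≡6), b=7^-2·(≡5) mod 7; (6|7)=-1, (5|7)=-1; (−1)^{1·-2·3}·(-1)^-2·(-1)^1 = -1.
v=37: a=37^0·(≡33), b=37^1·(≡33) mod 37; (33|37)=+1, (33|37)=+1; (−1)^{0·1·18}·(+1)^1·(+1)^0 = +1.
v=∞: 12243 > 0 and 25234 > 0  ⇒  (a,b)_∞ = +1.
|Ram(12243, 25234)| = 4, even; anisotropic at {2, 7, 11, 31}.

[2, 7, 11, 31]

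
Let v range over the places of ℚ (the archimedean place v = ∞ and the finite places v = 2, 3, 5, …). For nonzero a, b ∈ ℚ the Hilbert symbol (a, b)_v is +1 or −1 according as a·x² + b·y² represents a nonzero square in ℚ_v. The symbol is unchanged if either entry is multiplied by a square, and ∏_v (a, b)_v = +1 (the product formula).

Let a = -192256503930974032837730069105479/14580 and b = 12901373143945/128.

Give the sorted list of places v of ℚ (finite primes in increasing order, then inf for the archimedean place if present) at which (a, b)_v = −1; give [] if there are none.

Mod squares: a ≡ -124355, b ≡ 2210. Check v ∈ {∞, 2, 3, 5, 7, 11, 13, 17, 19, 31, 47}.
v=2: v_2(a)=-2, v_2(b)=-7; units ≡ 5, 1 (mod 8); ε·ε+αω+βω = 0·0+-2·0+-7·1 ≡ 1  ⇒  (a,b)_2 = -1.
v=11: a=11^5·(≡9), b=11^4·(≡6) mod 11; (9|11)=+1, (6|11)=-1; (−1)^{5·4·5}·(+1)^4·(-1)^5 = -1.
v=3: a=3^-6·(≡1), b=3^0·(≡2) mod 3; (1|3)=+1, (2|3)=-1; (−1)^{-6·0·1}·(+1)^0·(-1)^-6 = +1.
v=∞: -124355 < 0 and 2210 > 0  ⇒  (a,b)_∞ = +1.
v=7: a=7^3·(≡2), b=7^0·(≡3) mod 7; (2|7)=+1, (3|7)=-1; (−1)^{3·0·3}·(+1)^0·(-1)^3 = -1.
v=19: a=19^7·(≡8), b=19^2·(≡5) mod 19; (8|19)=-1, (5|19)=+1; (−1)^{7·2·9}·(-1)^2·(+1)^7 = +1.
v=31: a=31^2·(≡6), b=31^0·(≡8) mod 31; (6|31)=-1, (8|31)=+1; (−1)^{2·0·15}·(-1)^0·(+1)^2 = +1.
v=47: a=47^4·(≡3), b=47^2·(≡3) mod 47; (3|47)=+1, (3|47)=+1; (−1)^{4·2·23}·(+1)^2·(+1)^4 = +1.
v=17: a=17^3·(≡3), b=17^1·(≡11) mod 17; (3|17)=-1, (11|17)=-1; (−1)^{3·1·8}·(-1)^1·(-1)^3 = +1.
v=5: a=5^-1·(≡1), b=5^1·(≡3) mod 5; (1|5)=+1, (3|5)=-1; (−1)^{-1·1·2}·(+1)^1·(-1)^-1 = -1.
v=13: a=13^2·(≡4), b=13^1·(≡1) mod 13; (4|13)=+1, (1|13)=+1; (−1)^{2·1·6}·(+1)^1·(+1)^2 = +1.
(-124355, 2210 / ℚ) ramifies at {2, 5, 7, 11}: a division algebra.

[2, 5, 7, 11]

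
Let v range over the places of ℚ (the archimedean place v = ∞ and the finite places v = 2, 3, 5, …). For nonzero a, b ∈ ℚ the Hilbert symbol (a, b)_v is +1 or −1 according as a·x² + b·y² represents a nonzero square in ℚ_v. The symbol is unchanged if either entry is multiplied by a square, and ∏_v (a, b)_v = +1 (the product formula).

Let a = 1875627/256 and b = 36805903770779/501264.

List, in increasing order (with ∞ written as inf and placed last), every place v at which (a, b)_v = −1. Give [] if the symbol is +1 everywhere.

[2, 37]

(a, b) ≡ (208403, 374699) mod (ℚ^×)²; places V = {2, 3, 11, 13, 17, 19, 23, 37, 41, 53, 59, ∞}.
(a,b)_41: α=1, u≡36; β=1, v≡37 (mod 41); (36|41)=+1, (37|41)=+1; sign (−1)^0·+1^1·+1^1 = +1.
(a,b)_53: α=0, u≡46; β=2, v≡25 (mod 53); (46|53)=+1, (25|53)=+1; sign (−1)^0·+1^2·+1^0 = +1.
(a,b)_11: α=0, u≡2; β=2, v≡10 (mod 11); (2|11)=-1, (10|11)=-1; sign (−1)^0·-1^2·-1^0 = +1.
(a,b)_3: α=2, u≡2; β=-2, v≡2 (mod 3); (2|3)=-1, (2|3)=-1; sign (−1)^0·-1^-2·-1^2 = +1.
(a,b)_59: α=0, u≡51; β=-2, v≡45 (mod 59); (51|59)=+1, (45|59)=+1; sign (−1)^0·+1^-2·+1^0 = +1.
(a,b)_37: α=0, u≡17; β=1, v≡26 (mod 37); (17|37)=-1, (26|37)=+1; sign (−1)^0·-1^1·+1^0 = -1.
(a,b)_∞: sgn(208403)=+, sgn(374699)=+, so +1.
(a,b)_23: α=1, u≡20; β=0, v≡12 (mod 23); (20|23)=-1, (12|23)=+1; sign (−1)^0·-1^0·+1^1 = +1.
(a,b)_17: α=1, u≡1; β=2, v≡8 (mod 17); (1|17)=+1, (8|17)=+1; sign (−1)^0·+1^2·+1^1 = +1.
(a,b)_19: α=0, u≡11; β=1, v≡14 (mod 19); (11|19)=+1, (14|19)=-1; sign (−1)^0·+1^1·-1^0 = +1.
(a,b)_2: α=-8, β=-4; u≡3, v≡3 (mod 8); ε(u)ε(v)=1·1, αω(v)=-8·1, βω(u)=-4·1; sum ≡ 1  ⇒  -1.
(a,b)_13: α=1, u≡2; β=1, v≡5 (mod 13); (2|13)=-1, (5|13)=-1; sign (−1)^0·-1^1·-1^1 = +1.
|Ram(208403, 374699)| = 2, even; anisotropic at {2, 37}.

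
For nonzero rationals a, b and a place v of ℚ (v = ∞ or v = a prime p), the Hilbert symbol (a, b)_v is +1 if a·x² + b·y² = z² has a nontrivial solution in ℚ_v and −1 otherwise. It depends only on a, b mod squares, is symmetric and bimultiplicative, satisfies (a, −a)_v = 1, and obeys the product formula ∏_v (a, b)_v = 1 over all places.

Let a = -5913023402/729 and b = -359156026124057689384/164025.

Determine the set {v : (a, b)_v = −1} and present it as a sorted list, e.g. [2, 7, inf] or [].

(a, b) ≡ (-92378, -5434) mod (ℚ^×)²; places V = {2, 3, 5, 11, 13, 17, 19, 23, ∞}.
(a,b)_17: α=1, u≡5; β=2, v≡5 (mod 17); (5|17)=-1, (5|17)=-1; sign (−1)^0·-1^2·-1^1 = -1.
(a,b)_23: α=2, u≡2; β=2, v≡17 (mod 23); (2|23)=+1, (17|23)=-1; sign (−1)^0·+1^2·-1^2 = +1.
(a,b)_5: α=0, u≡2; β=-2, v≡1 (mod 5); (2|5)=-1, (1|5)=+1; sign (−1)^0·-1^-2·+1^0 = +1.
(a,b)_2: α=1, β=3; u≡3, v≡3 (mod 8); ε(u)ε(v)=1·1, αω(v)=1·1, βω(u)=3·1; sum ≡ 1  ⇒  -1.
(a,b)_∞: sgn(-92378)=−, sgn(-5434)=−, so -1.
(a,b)_13: α=1, u≡11; β=3, v≡7 (mod 13); (11|13)=-1, (7|13)=-1; sign (−1)^0·-1^3·-1^1 = +1.
(a,b)_11: α=3, u≡2; β=7, v≡9 (mod 11); (2|11)=-1, (9|11)=+1; sign (−1)^1·-1^7·+1^3 = +1.
(a,b)_3: α=-6, u≡1; β=-8, v≡2 (mod 3); (1|3)=+1, (2|3)=-1; sign (−1)^0·+1^-8·-1^-6 = +1.
(a,b)_19: α=1, u≡13; β=3, v≡10 (mod 19); (13|19)=-1, (10|19)=-1; sign (−1)^1·-1^3·-1^1 = -1.
|Ram(-92378, -5434)| = 4, even; anisotropic at {2, 17, 19, ∞}.

[2, 17, 19, inf]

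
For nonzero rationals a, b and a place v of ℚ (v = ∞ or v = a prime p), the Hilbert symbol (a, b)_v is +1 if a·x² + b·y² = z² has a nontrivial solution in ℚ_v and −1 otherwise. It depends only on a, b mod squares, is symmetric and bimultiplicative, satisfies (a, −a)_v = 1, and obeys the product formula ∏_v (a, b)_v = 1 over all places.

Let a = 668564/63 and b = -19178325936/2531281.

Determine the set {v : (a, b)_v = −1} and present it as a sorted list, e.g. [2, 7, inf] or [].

Mod squares: a ≡ 6923, b ≡ -6699. Check v ∈ {∞, 2, 3, 7, 11, 13, 23, 29, 37, 43, 47}.
v=2: v_2(a)=2, v_2(b)=4; units ≡ 3, 5 (mod 8); ε·ε+αω+βω = 1·0+2·1+4·1 ≡ 0  ⇒  (a,b)_2 = +1.
v=3: a=3^-2·(≡2), b=3^5·(≡2) mod 3; (2|3)=-1, (2|3)=-1; (−1)^{-2·5·1}·(-1)^5·(-1)^-2 = -1.
v=43: a=43^1·(≡12), b=43^-2·(≡24) mod 43; (12|43)=-1, (24|43)=+1; (−1)^{1·-2·21}·(-1)^-2·(+1)^1 = +1.
v=29: a=29^0·(≡17), b=29^1·(≡28) mod 29; (17|29)=-1, (28|29)=+1; (−1)^{0·1·14}·(-1)^1·(+1)^0 = -1.
v=47: a=47^0·(≡14), b=47^2·(≡15) mod 47; (14|47)=+1, (15|47)=-1; (−1)^{0·2·23}·(+1)^2·(-1)^0 = +1.
v=11: a=11^0·(≡9), b=11^1·(≡10) mod 11; (9|11)=+1, (10|11)=-1; (−1)^{0·1·5}·(+1)^1·(-1)^0 = +1.
v=13: a=13^2·(≡11), b=13^0·(≡3) mod 13; (11|13)=-1, (3|13)=+1; (−1)^{2·0·6}·(-1)^0·(+1)^2 = +1.
v=23: a=23^1·(≡16), b=23^0·(≡20) mod 23; (16|23)=+1, (20|23)=-1; (−1)^{1·0·11}·(+1)^0·(-1)^1 = -1.
v=7: a=7^-1·(≡4), b=7^1·(≡2) mod 7; (4|7)=+1, (2|7)=+1; (−1)^{-1·1·3}·(+1)^1·(+1)^-1 = -1.
v=37: a=37^0·(≡36), b=37^-2·(≡15) mod 37; (36|37)=+1, (15|37)=-1; (−1)^{0·-2·18}·(+1)^-2·(-1)^0 = +1.
v=∞: 6923 > 0 and -6699 < 0  ⇒  (a,b)_∞ = +1.
|Ram(6923, -6699)| = 4, even; anisotropic at {3, 7, 23, 29}.

[3, 7, 23, 29]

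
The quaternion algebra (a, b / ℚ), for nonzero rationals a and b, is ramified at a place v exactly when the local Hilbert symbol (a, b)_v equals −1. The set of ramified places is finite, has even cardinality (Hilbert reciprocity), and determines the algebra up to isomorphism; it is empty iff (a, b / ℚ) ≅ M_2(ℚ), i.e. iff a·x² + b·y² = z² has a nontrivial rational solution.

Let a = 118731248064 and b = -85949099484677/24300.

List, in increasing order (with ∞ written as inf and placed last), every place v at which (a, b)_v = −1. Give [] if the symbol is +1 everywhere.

(a, b) ≡ (39, -8151) mod (ℚ^×)²; places V = {2, 3, 5, 11, 13, 19, 23, 37, ∞}.
(a,b)_5: α=0, u≡4; β=-2, v≡4 (mod 5); (4|5)=+1, (4|5)=+1; sign (−1)^0·+1^-2·+1^0 = +1.
(a,b)_13: α=1, u≡9; β=1, v≡1 (mod 13); (9|13)=+1, (1|13)=+1; sign (−1)^0·+1^1·+1^1 = +1.
(a,b)_∞: sgn(39)=+, sgn(-8151)=−, so +1.
(a,b)_23: α=0, u≡16; β=2, v≡11 (mod 23); (16|23)=+1, (11|23)=-1; sign (−1)^0·+1^2·-1^0 = +1.
(a,b)_3: α=3, u≡1; β=-5, v≡1 (mod 3); (1|3)=+1, (1|3)=+1; sign (−1)^1·+1^-5·+1^3 = -1.
(a,b)_2: α=6, β=-2; u≡7, v≡1 (mod 8); ε(u)ε(v)=1·0, αω(v)=6·0, βω(u)=-2·0; sum ≡ 0  ⇒  +1.
(a,b)_37: α=0, u≡14; β=2, v≡16 (mod 37); (14|37)=-1, (16|37)=+1; sign (−1)^0·-1^2·+1^0 = +1.
(a,b)_11: α=4, u≡7; β=3, v≡6 (mod 11); (7|11)=-1, (6|11)=-1; sign (−1)^0·-1^3·-1^4 = -1.
(a,b)_19: α=2, u≡9; β=3, v≡18 (mod 19); (9|19)=+1, (18|19)=-1; sign (−1)^0·+1^3·-1^2 = +1.
(39, -8151 / ℚ) ramifies at {3, 11}: a division algebra.

[3, 11]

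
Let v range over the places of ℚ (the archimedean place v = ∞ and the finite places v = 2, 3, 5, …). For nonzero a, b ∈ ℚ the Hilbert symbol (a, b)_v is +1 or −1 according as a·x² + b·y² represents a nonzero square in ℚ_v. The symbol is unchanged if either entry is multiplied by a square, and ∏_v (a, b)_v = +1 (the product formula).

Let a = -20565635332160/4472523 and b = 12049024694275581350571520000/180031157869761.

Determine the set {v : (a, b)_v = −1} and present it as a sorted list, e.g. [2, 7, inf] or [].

Mod squares: a ≡ -310155, b ≡ 43. Check v ∈ {∞, 2, 3, 5, 7, 11, 23, 29, 31, 37, 41, 43}.
v=5: a=5^1·(≡1), b=5^4·(≡2) mod 5; (1|5)=+1, (2|5)=-1; (−1)^{1·4·2}·(+1)^4·(-1)^1 = -1.
v=∞: -310155 < 0 and 43 > 0  ⇒  (a,b)_∞ = +1.
v=37: a=37^-2·(≡26), b=37^-4·(≡35) mod 37; (26|37)=+1, (35|37)=-1; (−1)^{-2·-4·18}·(+1)^-4·(-1)^-2 = +1.
v=7: a=7^0·(≡2), b=7^2·(≡1) mod 7; (2|7)=+1, (1|7)=+1; (−1)^{0·2·3}·(+1)^2·(+1)^0 = +1.
v=3: a=3^-3·(≡1), b=3^-8·(≡1) mod 3; (1|3)=+1, (1|3)=+1; (−1)^{-3·-8·1}·(+1)^-8·(+1)^-3 = +1.
v=41: a=41^2·(≡39), b=41^4·(≡8) mod 41; (39|41)=+1, (8|41)=+1; (−1)^{2·4·20}·(+1)^4·(+1)^2 = +1.
v=11: a=11^-2·(≡9), b=11^-4·(≡8) mod 11; (9|11)=+1, (8|11)=-1; (−1)^{-2·-4·5}·(+1)^-4·(-1)^-2 = +1.
v=23: a=23^1·(≡6), b=23^2·(≡15) mod 23; (6|23)=+1, (15|23)=-1; (−1)^{1·2·11}·(+1)^2·(-1)^1 = -1.
v=2: v_2(a)=6, v_2(b)=12; units ≡ 5, 3 (mod 8); ε·ε+αω+βω = 0·1+6·1+12·1 ≡ 0  ⇒  (a,b)_2 = +1.
v=43: a=43^2·(≡16), b=43^3·(≡24) mod 43; (16|43)=+1, (24|43)=+1; (−1)^{2·3·21}·(+1)^3·(+1)^2 = +1.
v=29: a=29^1·(≡16), b=29^2·(≡11) mod 29; (16|29)=+1, (11|29)=-1; (−1)^{1·2·14}·(+1)^2·(-1)^1 = -1.
v=31: a=31^1·(≡9), b=31^2·(≡12) mod 31; (9|31)=+1, (12|31)=-1; (−1)^{1·2·15}·(+1)^2·(-1)^1 = -1.
(-310155, 43 / ℚ) ramifies at {5, 23, 29, 31}: a division algebra.

[5, 23, 29, 31]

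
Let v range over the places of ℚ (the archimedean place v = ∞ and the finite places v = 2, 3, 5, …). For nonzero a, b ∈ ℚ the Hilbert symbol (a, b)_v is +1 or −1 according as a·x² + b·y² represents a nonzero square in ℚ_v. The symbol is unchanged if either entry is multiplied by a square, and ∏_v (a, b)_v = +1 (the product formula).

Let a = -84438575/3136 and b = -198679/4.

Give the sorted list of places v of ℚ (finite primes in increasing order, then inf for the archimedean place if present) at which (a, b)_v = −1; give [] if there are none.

[29, inf]

(a, b) ≡ (-11687, -198679) mod (ℚ^×)²; places V = {2, 5, 7, 13, 17, 29, 31, ∞}.
(a,b)_5: α=2, u≡2; β=0, v≡4 (mod 5); (2|5)=-1, (4|5)=+1; sign (−1)^0·-1^0·+1^2 = +1.
(a,b)_7: α=-2, u≡3; β=0, v≡4 (mod 7); (3|7)=-1, (4|7)=+1; sign (−1)^0·-1^0·+1^-2 = +1.
(a,b)_17: α=2, u≡9; β=1, v≡15 (mod 17); (9|17)=+1, (15|17)=+1; sign (−1)^0·+1^1·+1^2 = +1.
(a,b)_13: α=1, u≡2; β=1, v≡11 (mod 13); (2|13)=-1, (11|13)=-1; sign (−1)^0·-1^1·-1^1 = +1.
(a,b)_29: α=1, u≡3; β=1, v≡20 (mod 29); (3|29)=-1, (20|29)=+1; sign (−1)^0·-1^1·+1^1 = -1.
(a,b)_31: α=1, u≡29; β=1, v≡2 (mod 31); (29|31)=-1, (2|31)=+1; sign (−1)^1·-1^1·+1^1 = +1.
(a,b)_2: α=-6, β=-2; u≡1, v≡1 (mod 8); ε(u)ε(v)=0·0, αω(v)=-6·0, βω(u)=-2·0; sum ≡ 0  ⇒  +1.
(a,b)_∞: sgn(-11687)=−, sgn(-198679)=−, so -1.
Ram(-11687, -198679) = {29, ∞}; no ℚ_29-point on the conic.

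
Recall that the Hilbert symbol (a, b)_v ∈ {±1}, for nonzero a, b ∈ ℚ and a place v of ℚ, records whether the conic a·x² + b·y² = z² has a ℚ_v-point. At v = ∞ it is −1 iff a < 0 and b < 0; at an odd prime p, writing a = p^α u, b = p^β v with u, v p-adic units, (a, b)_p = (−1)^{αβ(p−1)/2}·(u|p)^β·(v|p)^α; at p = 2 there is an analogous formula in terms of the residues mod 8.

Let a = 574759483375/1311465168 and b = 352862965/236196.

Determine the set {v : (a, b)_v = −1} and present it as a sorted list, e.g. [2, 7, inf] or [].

[5, 13, 17, 19]

Mod squares: a ≡ 20995, b ≡ 146965. Check v ∈ {∞, 2, 3, 5, 7, 11, 13, 17, 19, 31}.
v=11: a=11^2·(≡10), b=11^0·(≡1) mod 11; (10|11)=-1, (1|11)=+1; (−1)^{2·0·5}·(-1)^0·(+1)^2 = +1.
v=3: a=3^-8·(≡1), b=3^-10·(≡1) mod 3; (1|3)=+1, (1|3)=+1; (−1)^{-8·-10·1}·(+1)^-10·(+1)^-8 = +1.
v=2: v_2(a)=-4, v_2(b)=-2; units ≡ 3, 5 (mod 8); ε·ε+αω+βω = 1·0+-4·1+-2·1 ≡ 0  ⇒  (a,b)_2 = +1.
v=7: a=7^6·(≡2), b=7^5·(≡1) mod 7; (2|7)=+1, (1|7)=+1; (−1)^{6·5·3}·(+1)^5·(+1)^6 = +1.
v=∞: 20995 > 0 and 146965 > 0  ⇒  (a,b)_∞ = +1.
v=31: a=31^-2·(≡5), b=31^0·(≡19) mod 31; (5|31)=+1, (19|31)=+1; (−1)^{-2·0·15}·(+1)^0·(+1)^-2 = +1.
v=17: a=17^1·(≡11), b=17^1·(≡16) mod 17; (11|17)=-1, (16|17)=+1; (−1)^{1·1·8}·(-1)^1·(+1)^1 = -1.
v=13: a=13^-1·(≡1), b=13^1·(≡6) mod 13; (1|13)=+1, (6|13)=-1; (−1)^{-1·1·6}·(+1)^1·(-1)^-1 = -1.
v=19: a=19^1·(≡15), b=19^1·(≡2) mod 19; (15|19)=-1, (2|19)=-1; (−1)^{1·1·9}·(-1)^1·(-1)^1 = -1.
v=5: a=5^3·(≡4), b=5^1·(≡3) mod 5; (4|5)=+1, (3|5)=-1; (−1)^{3·1·2}·(+1)^1·(-1)^3 = -1.
(20995, 146965 / ℚ) ramifies at {5, 13, 17, 19}: a division algebra.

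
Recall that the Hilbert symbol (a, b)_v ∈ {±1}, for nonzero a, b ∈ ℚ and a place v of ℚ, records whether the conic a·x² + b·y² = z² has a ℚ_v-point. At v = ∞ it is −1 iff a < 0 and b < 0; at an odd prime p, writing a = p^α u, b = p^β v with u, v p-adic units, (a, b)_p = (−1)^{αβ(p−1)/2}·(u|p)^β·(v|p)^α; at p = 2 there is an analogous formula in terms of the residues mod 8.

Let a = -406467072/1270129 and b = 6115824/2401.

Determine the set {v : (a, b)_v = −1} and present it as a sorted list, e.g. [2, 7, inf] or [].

[2, 13]

(a, b) ≡ (-2, 39) mod (ℚ^×)²; places V = {2, 3, 7, 11, 13, 23, ∞}.
(a,b)_13: α=0, u≡5; β=1, v≡12 (mod 13); (5|13)=-1, (12|13)=+1; sign (−1)^0·-1^1·+1^0 = -1.
(a,b)_23: α=-2, u≡22; β=0, v≡1 (mod 23); (22|23)=-1, (1|23)=+1; sign (−1)^0·-1^0·+1^-2 = +1.
(a,b)_11: α=2, u≡1; β=2, v≡7 (mod 11); (1|11)=+1, (7|11)=-1; sign (−1)^0·+1^2·-1^2 = +1.
(a,b)_∞: sgn(-2)=−, sgn(39)=+, so +1.
(a,b)_3: α=8, u≡1; β=5, v≡1 (mod 3); (1|3)=+1, (1|3)=+1; sign (−1)^0·+1^5·+1^8 = +1.
(a,b)_7: α=-4, u≡6; β=-4, v≡1 (mod 7); (6|7)=-1, (1|7)=+1; sign (−1)^0·-1^-4·+1^-4 = +1.
(a,b)_2: α=9, β=4; u≡7, v≡7 (mod 8); ε(u)ε(v)=1·1, αω(v)=9·0, βω(u)=4·0; sum ≡ 1  ⇒  -1.
|Ram(-2, 39)| = 2, even; anisotropic at {2, 13}.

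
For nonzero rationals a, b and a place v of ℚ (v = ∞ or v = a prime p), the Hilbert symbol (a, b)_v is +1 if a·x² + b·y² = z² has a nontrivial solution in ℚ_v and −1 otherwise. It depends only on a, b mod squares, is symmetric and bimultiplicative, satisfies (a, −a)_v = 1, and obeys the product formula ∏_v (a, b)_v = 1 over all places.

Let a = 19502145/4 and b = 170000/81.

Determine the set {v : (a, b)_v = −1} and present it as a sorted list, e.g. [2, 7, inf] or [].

(a, b) ≡ (2166905, 17) mod (ℚ^×)²; places V = {2, 3, 5, 13, 17, 37, 53, ∞}.
(a,b)_13: α=1, u≡1; β=0, v≡4 (mod 13); (1|13)=+1, (4|13)=+1; sign (−1)^0·+1^0·+1^1 = +1.
(a,b)_37: α=1, u≡5; β=0, v≡19 (mod 37); (5|37)=-1, (19|37)=-1; sign (−1)^0·-1^0·-1^1 = -1.
(a,b)_3: α=2, u≡2; β=-4, v≡2 (mod 3); (2|3)=-1, (2|3)=-1; sign (−1)^0·-1^-4·-1^2 = +1.
(a,b)_2: α=-2, β=4; u≡1, v≡1 (mod 8); ε(u)ε(v)=0·0, αω(v)=-2·0, βω(u)=4·0; sum ≡ 0  ⇒  +1.
(a,b)_5: α=1, u≡1; β=4, v≡2 (mod 5); (1|5)=+1, (2|5)=-1; sign (−1)^0·+1^4·-1^1 = -1.
(a,b)_53: α=1, u≡23; β=0, v≡37 (mod 53); (23|53)=-1, (37|53)=+1; sign (−1)^0·-1^0·+1^1 = +1.
(a,b)_17: α=1, u≡2; β=1, v≡16 (mod 17); (2|17)=+1, (16|17)=+1; sign (−1)^0·+1^1·+1^1 = +1.
(a,b)_∞: sgn(2166905)=+, sgn(17)=+, so +1.
|Ram(2166905, 17)| = 2, even; anisotropic at {5, 37}.

[5, 37]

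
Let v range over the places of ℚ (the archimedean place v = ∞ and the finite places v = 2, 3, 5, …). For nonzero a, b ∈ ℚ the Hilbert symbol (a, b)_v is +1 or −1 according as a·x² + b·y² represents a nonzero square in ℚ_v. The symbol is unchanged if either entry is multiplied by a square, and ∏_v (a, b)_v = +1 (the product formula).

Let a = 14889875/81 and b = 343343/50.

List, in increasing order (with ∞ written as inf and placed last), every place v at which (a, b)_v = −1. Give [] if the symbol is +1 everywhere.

[11, 17]

(a, b) ≡ (12155, 286) mod (ℚ^×)²; places V = {2, 3, 5, 7, 11, 13, 17, ∞}.
(a,b)_5: α=3, u≡4; β=-2, v≡4 (mod 5); (4|5)=+1, (4|5)=+1; sign (−1)^0·+1^-2·+1^3 = +1.
(a,b)_2: α=0, β=-1; u≡3, v≡7 (mod 8); ε(u)ε(v)=1·1, αω(v)=0·0, βω(u)=-1·1; sum ≡ 0  ⇒  +1.
(a,b)_∞: sgn(12155)=+, sgn(286)=+, so +1.
(a,b)_11: α=1, u≡5; β=1, v≡1 (mod 11); (5|11)=+1, (1|11)=+1; sign (−1)^1·+1^1·+1^1 = -1.
(a,b)_3: α=-4, u≡2; β=0, v≡1 (mod 3); (2|3)=-1, (1|3)=+1; sign (−1)^0·-1^0·+1^-4 = +1.
(a,b)_7: α=2, u≡3; β=4, v≡3 (mod 7); (3|7)=-1, (3|7)=-1; sign (−1)^0·-1^4·-1^2 = +1.
(a,b)_13: α=1, u≡12; β=1, v≡9 (mod 13); (12|13)=+1, (9|13)=+1; sign (−1)^0·+1^1·+1^1 = +1.
(a,b)_17: α=1, u≡4; β=0, v≡6 (mod 17); (4|17)=+1, (6|17)=-1; sign (−1)^0·+1^0·-1^1 = -1.
(12155, 286 / ℚ) ramifies at {11, 17}: a division algebra.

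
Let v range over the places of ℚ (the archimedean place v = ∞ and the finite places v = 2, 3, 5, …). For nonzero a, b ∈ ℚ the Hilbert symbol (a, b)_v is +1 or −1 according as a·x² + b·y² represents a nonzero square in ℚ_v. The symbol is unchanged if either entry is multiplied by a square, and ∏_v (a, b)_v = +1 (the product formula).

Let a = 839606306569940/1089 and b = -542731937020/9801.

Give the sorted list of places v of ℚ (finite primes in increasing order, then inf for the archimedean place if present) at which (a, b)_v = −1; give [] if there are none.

Mod squares: a ≡ 303485, b ≡ -56695. Check v ∈ {∞, 2, 3, 5, 7, 11, 13, 17, 23, 29}.
v=29: a=29^1·(≡13), b=29^1·(≡15) mod 29; (13|29)=+1, (15|29)=-1; (−1)^{1·1·14}·(+1)^1·(-1)^1 = -1.
v=3: a=3^-2·(≡2), b=3^-4·(≡2) mod 3; (2|3)=-1, (2|3)=-1; (−1)^{-2·-4·1}·(-1)^-4·(-1)^-2 = +1.
v=2: v_2(a)=2, v_2(b)=2; units ≡ 5, 1 (mod 8); ε·ε+αω+βω = 0·0+2·0+2·1 ≡ 0  ⇒  (a,b)_2 = +1.
v=11: a=11^-2·(≡7), b=11^-2·(≡6) mod 11; (7|11)=-1, (6|11)=-1; (−1)^{-2·-2·5}·(-1)^-2·(-1)^-2 = +1.
v=23: a=23^1·(≡18), b=23^1·(≡15) mod 23; (18|23)=+1, (15|23)=-1; (−1)^{1·1·11}·(+1)^1·(-1)^1 = +1.
v=7: a=7^3·(≡2), b=7^2·(≡5) mod 7; (2|7)=+1, (5|7)=-1; (−1)^{3·2·3}·(+1)^2·(-1)^3 = -1.
v=17: a=17^4·(≡8), b=17^3·(≡3) mod 17; (8|17)=+1, (3|17)=-1; (−1)^{4·3·8}·(+1)^3·(-1)^4 = +1.
v=∞: 303485 > 0 and -56695 < 0  ⇒  (a,b)_∞ = +1.
v=13: a=13^3·(≡9), b=13^2·(≡6) mod 13; (9|13)=+1, (6|13)=-1; (−1)^{3·2·6}·(+1)^2·(-1)^3 = -1.
v=5: a=5^1·(≡2), b=5^1·(≡1) mod 5; (2|5)=-1, (1|5)=+1; (−1)^{1·1·2}·(-1)^1·(+1)^1 = -1.
|Ram(303485, -56695)| = 4, even; anisotropic at {5, 7, 13, 29}.

[5, 7, 13, 29]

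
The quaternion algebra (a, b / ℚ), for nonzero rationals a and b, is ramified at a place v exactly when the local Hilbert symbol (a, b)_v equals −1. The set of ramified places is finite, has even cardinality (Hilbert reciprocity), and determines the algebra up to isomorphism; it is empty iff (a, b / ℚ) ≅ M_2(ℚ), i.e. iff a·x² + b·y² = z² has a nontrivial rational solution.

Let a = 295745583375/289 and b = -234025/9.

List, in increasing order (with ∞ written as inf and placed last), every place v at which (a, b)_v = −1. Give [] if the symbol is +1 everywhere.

(a, b) ≡ (15, -9361) mod (ℚ^×)²; places V = {2, 3, 5, 11, 17, 23, 37, ∞}.
(a,b)_3: α=3, u≡2; β=-2, v≡2 (mod 3); (2|3)=-1, (2|3)=-1; sign (−1)^0·-1^-2·-1^3 = -1.
(a,b)_∞: sgn(15)=+, sgn(-9361)=−, so +1.
(a,b)_23: α=2, u≡11; β=1, v≡22 (mod 23); (11|23)=-1, (22|23)=-1; sign (−1)^0·-1^1·-1^2 = -1.
(a,b)_17: α=-2, u≡1; β=0, v≡11 (mod 17); (1|17)=+1, (11|17)=-1; sign (−1)^0·+1^0·-1^-2 = +1.
(a,b)_2: α=0, β=0; u≡7, v≡7 (mod 8); ε(u)ε(v)=1·1, αω(v)=0·0, βω(u)=0·0; sum ≡ 1  ⇒  -1.
(a,b)_11: α=2, u≡4; β=1, v≡6 (mod 11); (4|11)=+1, (6|11)=-1; sign (−1)^0·+1^1·-1^2 = +1.
(a,b)_37: α=2, u≡17; β=1, v≡29 (mod 37); (17|37)=-1, (29|37)=-1; sign (−1)^0·-1^1·-1^2 = -1.
(a,b)_5: α=3, u≡3; β=2, v≡1 (mod 5); (3|5)=-1, (1|5)=+1; sign (−1)^0·-1^2·+1^3 = +1.
|Ram(15, -9361)| = 4, even; anisotropic at {2, 3, 23, 37}.

[2, 3, 23, 37]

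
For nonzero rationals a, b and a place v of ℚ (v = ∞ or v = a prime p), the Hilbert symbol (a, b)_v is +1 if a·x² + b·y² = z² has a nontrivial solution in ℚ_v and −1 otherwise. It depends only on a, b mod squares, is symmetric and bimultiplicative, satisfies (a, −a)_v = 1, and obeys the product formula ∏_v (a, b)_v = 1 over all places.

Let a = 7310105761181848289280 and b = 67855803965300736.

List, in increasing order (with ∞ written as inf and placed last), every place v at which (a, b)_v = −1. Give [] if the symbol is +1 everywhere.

[2, 3]

(a, b) ≡ (53295, 7854) mod (ℚ^×)²; places V = {2, 3, 5, 7, 11, 17, 19, ∞}.
(a,b)_2: α=14, β=13; u≡7, v≡7 (mod 8); ε(u)ε(v)=1·1, αω(v)=14·0, βω(u)=13·0; sum ≡ 1  ⇒  -1.
(a,b)_19: α=1, u≡14; β=0, v≡16 (mod 19); (14|19)=-1, (16|19)=+1; sign (−1)^0·-1^0·+1^1 = +1.
(a,b)_3: α=21, u≡2; β=17, v≡2 (mod 3); (2|3)=-1, (2|3)=-1; sign (−1)^1·-1^17·-1^21 = -1.
(a,b)_11: α=1, u≡9; β=1, v≡6 (mod 11); (9|11)=+1, (6|11)=-1; sign (−1)^1·+1^1·-1^1 = +1.
(a,b)_∞: sgn(53295)=+, sgn(7854)=+, so +1.
(a,b)_7: α=4, u≡4; β=3, v≡1 (mod 7); (4|7)=+1, (1|7)=+1; sign (−1)^0·+1^3·+1^4 = +1.
(a,b)_17: α=1, u≡6; β=1, v≡6 (mod 17); (6|17)=-1, (6|17)=-1; sign (−1)^0·-1^1·-1^1 = +1.
(a,b)_5: α=1, u≡1; β=0, v≡1 (mod 5); (1|5)=+1, (1|5)=+1; sign (−1)^0·+1^0·+1^1 = +1.
Ram(53295, 7854) = {2, 3}; no ℚ_2-point on the conic.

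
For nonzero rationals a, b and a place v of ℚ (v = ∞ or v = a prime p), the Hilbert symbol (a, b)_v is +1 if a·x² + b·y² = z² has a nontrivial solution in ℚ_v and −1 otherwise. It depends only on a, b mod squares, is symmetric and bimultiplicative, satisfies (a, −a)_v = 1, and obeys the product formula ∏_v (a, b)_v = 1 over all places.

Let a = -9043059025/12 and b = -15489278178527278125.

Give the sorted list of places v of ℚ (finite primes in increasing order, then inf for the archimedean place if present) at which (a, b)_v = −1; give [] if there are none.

[3, 5, 11, inf]

(a, b) ≡ (-3, -5005) mod (ℚ^×)²; places V = {2, 3, 5, 7, 11, 13, 19, ∞}.
(a,b)_5: α=2, u≡2; β=5, v≡1 (mod 5); (2|5)=-1, (1|5)=+1; sign (−1)^0·-1^5·+1^2 = -1.
(a,b)_19: α=2, u≡1; β=2, v≡16 (mod 19); (1|19)=+1, (16|19)=+1; sign (−1)^0·+1^2·+1^2 = +1.
(a,b)_3: α=-1, u≡2; β=4, v≡2 (mod 3); (2|3)=-1, (2|3)=-1; sign (−1)^0·-1^4·-1^-1 = -1.
(a,b)_2: α=-2, β=0; u≡5, v≡3 (mod 8); ε(u)ε(v)=0·1, αω(v)=-2·1, βω(u)=0·1; sum ≡ 0  ⇒  +1.
(a,b)_7: α=2, u≡2; β=3, v≡6 (mod 7); (2|7)=+1, (6|7)=-1; sign (−1)^0·+1^3·-1^2 = +1.
(a,b)_∞: sgn(-3)=−, sgn(-5005)=−, so -1.
(a,b)_13: α=2, u≡3; β=5, v≡7 (mod 13); (3|13)=+1, (7|13)=-1; sign (−1)^0·+1^5·-1^2 = +1.
(a,b)_11: α=2, u≡10; β=3, v≡6 (mod 11); (10|11)=-1, (6|11)=-1; sign (−1)^0·-1^3·-1^2 = -1.
Ram(-3, -5005) = {3, 5, 11, ∞}; no ℚ_3-point on the conic.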